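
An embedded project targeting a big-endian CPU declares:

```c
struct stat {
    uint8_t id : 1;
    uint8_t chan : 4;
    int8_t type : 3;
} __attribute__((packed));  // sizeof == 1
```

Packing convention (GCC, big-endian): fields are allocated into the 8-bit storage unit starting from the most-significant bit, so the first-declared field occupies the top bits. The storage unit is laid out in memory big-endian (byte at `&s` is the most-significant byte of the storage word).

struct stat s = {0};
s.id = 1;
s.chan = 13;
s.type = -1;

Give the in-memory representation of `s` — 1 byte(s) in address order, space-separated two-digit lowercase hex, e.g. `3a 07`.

ef

[7+:1] id=1 & 0x1 = 0x1; word=0x80
[3+:4] chan=13 & 0xf = 0xd; word=0xe8
[0+:3] type=-1 & 0x7 = 0x7; word=0xef
word = 0xef → big-endian bytes:
  [0]=0xef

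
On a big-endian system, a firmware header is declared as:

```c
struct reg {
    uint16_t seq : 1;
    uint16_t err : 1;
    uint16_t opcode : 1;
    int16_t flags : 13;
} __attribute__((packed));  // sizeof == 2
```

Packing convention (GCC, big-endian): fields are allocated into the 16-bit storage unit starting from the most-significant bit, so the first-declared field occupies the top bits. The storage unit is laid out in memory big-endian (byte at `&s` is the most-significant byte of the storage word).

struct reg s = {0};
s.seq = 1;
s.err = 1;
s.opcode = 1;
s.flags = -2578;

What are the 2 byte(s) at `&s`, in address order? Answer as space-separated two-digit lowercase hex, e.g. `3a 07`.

seq (1b) val=1 bits=0x1 at bit 15: 0x8000
err (1b) val=1 bits=0x1 at bit 14: 0xc000
opcode (1b) val=1 bits=0x1 at bit 13: 0xe000
flags (13b) val=-2578 bits=0x15ee at bit 0: 0xf5ee
word = 0xf5ee → big-endian bytes:
  [0]=0xf5  [1]=0xee

f5 ee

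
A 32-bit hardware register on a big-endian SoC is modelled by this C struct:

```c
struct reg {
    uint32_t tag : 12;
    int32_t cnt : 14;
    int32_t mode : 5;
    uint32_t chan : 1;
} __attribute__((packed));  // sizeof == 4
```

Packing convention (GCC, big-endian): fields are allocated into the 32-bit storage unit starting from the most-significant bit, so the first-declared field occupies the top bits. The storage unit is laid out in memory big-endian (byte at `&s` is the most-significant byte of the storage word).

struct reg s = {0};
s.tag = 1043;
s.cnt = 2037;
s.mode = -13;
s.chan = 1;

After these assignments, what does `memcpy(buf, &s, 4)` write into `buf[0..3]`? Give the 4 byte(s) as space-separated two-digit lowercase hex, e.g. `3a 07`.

tag (12b) val=1043 bits=0x413 at bit 20: 0x41300000
cnt (14b) val=2037 bits=0x7f5 at bit 6: 0x4131fd40
mode (5b) val=-13 bits=0x13 at bit 1: 0x4131fd66
chan (1b) val=1 bits=0x1 at bit 0: 0x4131fd67
word = 0x4131fd67 → big-endian bytes:
  [0]=0x41  [1]=0x31  [2]=0xfd  [3]=0x67

41 31 fd 67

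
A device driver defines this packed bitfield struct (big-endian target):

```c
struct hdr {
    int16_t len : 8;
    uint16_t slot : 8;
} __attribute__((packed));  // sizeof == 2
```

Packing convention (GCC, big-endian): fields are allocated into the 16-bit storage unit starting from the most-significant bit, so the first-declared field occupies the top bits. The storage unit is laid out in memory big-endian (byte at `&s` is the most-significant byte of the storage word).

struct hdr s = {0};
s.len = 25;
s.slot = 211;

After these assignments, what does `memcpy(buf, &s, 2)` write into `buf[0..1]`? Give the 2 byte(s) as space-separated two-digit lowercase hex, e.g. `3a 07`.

len:8 = 25 → 0x19 << 8 → word 0x1900
slot:8 = 211 → 0xd3 << 0 → word 0x19d3
word = 0x19d3 → big-endian bytes:
  [0]=0x19  [1]=0xd3

19 d3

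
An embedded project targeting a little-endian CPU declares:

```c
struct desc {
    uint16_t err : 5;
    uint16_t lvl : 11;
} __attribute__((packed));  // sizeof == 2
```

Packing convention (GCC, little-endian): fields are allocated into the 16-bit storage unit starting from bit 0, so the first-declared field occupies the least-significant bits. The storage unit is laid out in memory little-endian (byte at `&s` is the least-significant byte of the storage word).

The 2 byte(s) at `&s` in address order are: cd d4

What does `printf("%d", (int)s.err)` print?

13

[0]=0xcd [1]=0xd4 (little-endian) → word 0xd4cd
err:5 @ bit 0 → (0xd4cd>>0)&0x1f = 0xd  ←
lvl:11 @ bit 5 → (0xd4cd>>5)&0x7ff = 0x6a6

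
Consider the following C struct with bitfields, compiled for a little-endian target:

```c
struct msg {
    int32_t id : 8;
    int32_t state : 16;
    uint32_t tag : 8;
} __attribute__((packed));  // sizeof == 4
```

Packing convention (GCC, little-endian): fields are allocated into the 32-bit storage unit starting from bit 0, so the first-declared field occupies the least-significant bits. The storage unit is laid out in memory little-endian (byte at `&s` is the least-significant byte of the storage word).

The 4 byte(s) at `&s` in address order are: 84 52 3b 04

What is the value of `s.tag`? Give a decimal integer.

4

[0]=0x84 [1]=0x52 [2]=0x3b [3]=0x04 (little-endian) → word 0x043b5284
id [0+:8] = (word>>0) & 0xff = 132
state [8+:16] = (word>>8) & 0xffff = 15186
tag [24+:8] = (word>>24) & 0xff = 4  ←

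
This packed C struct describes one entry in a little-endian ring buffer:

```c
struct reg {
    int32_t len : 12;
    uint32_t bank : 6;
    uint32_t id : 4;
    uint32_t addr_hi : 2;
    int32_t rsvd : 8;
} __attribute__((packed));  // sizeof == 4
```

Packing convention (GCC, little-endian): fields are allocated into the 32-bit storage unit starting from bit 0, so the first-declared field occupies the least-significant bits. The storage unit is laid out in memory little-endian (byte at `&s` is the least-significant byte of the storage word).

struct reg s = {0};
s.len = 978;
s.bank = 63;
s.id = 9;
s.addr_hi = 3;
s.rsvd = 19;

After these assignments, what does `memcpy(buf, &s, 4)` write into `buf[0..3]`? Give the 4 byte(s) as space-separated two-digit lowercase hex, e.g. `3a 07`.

len (12b) val=978 bits=0x3d2 at bit 0: 0x000003d2
bank (6b) val=63 bits=0x3f at bit 12: 0x0003f3d2
id (4b) val=9 bits=0x9 at bit 18: 0x0027f3d2
addr_hi (2b) val=3 bits=0x3 at bit 22: 0x00e7f3d2
rsvd (8b) val=19 bits=0x13 at bit 24: 0x13e7f3d2
word = 0x13e7f3d2 → little-endian bytes:
  [0]=0xd2  [1]=0xf3  [2]=0xe7  [3]=0x13

d2 f3 e7 13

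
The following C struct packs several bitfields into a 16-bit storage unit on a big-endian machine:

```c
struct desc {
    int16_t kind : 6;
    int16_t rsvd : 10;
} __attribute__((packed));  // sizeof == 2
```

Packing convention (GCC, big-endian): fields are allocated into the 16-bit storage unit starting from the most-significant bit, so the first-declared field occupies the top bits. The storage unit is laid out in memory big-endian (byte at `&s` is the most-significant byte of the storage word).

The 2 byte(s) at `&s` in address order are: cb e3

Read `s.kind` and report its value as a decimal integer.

[0]=0xcb [1]=0xe3 (big-endian) → word 0xcbe3
kind [10+:6] = (word>>10) & 0x3f = 50  ←
rsvd [0+:10] = (word>>0) & 0x3ff = 995
kind signed 6b, MSB=1: 50 - 64 = -14

-14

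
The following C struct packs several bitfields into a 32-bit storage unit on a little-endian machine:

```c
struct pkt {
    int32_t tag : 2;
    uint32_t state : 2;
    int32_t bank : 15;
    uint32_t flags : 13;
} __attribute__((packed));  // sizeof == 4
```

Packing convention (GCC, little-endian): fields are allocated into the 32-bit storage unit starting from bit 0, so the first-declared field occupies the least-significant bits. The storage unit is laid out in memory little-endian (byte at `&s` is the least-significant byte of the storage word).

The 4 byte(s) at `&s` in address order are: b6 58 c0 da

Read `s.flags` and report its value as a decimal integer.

[0]=0xb6 [1]=0x58 [2]=0xc0 [3]=0xda (little-endian) → word 0xdac058b6
tag [0+:2] = (word>>0) & 0x3 = 2
state [2+:2] = (word>>2) & 0x3 = 1
bank [4+:15] = (word>>4) & 0x7fff = 1419
flags [19+:13] = (word>>19) & 0x1fff = 7000  ←

7000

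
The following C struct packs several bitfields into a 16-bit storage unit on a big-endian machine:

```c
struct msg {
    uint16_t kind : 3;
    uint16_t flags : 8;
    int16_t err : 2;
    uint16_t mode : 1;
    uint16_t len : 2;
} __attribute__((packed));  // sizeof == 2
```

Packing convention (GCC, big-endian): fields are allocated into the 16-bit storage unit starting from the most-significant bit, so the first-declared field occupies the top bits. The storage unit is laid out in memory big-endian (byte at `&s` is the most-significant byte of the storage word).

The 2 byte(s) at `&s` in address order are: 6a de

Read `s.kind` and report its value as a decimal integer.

3

[0]=0x6a [1]=0xde (big-endian) → word 0x6ade
kind:3 @ bit 13 → (0x6ade>>13)&0x7 = 0x3  ←
flags:8 @ bit 5 → (0x6ade>>5)&0xff = 0x56
err:2 @ bit 3 → (0x6ade>>3)&0x3 = 0x3
mode:1 @ bit 2 → (0x6ade>>2)&0x1 = 0x1
len:2 @ bit 0 → (0x6ade>>0)&0x3 = 0x2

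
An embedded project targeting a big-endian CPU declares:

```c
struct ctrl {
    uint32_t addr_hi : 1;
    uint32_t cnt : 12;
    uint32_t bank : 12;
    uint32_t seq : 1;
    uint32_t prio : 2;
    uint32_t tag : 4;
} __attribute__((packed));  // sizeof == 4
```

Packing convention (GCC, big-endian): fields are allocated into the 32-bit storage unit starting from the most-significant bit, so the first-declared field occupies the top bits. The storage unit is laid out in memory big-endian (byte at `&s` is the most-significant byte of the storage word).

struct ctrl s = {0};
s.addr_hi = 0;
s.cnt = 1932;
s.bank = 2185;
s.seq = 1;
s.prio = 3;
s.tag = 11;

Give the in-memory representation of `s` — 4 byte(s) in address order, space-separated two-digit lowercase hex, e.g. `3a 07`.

addr_hi (1b) val=0 bits=0x0 at bit 31: 0x00000000
cnt (12b) val=1932 bits=0x78c at bit 19: 0x3c600000
bank (12b) val=2185 bits=0x889 at bit 7: 0x3c644480
seq (1b) val=1 bits=0x1 at bit 6: 0x3c6444c0
prio (2b) val=3 bits=0x3 at bit 4: 0x3c6444f0
tag (4b) val=11 bits=0xb at bit 0: 0x3c6444fb
word = 0x3c6444fb → big-endian bytes:
  [0]=0x3c  [1]=0x64  [2]=0x44  [3]=0xfb

3c 64 44 fb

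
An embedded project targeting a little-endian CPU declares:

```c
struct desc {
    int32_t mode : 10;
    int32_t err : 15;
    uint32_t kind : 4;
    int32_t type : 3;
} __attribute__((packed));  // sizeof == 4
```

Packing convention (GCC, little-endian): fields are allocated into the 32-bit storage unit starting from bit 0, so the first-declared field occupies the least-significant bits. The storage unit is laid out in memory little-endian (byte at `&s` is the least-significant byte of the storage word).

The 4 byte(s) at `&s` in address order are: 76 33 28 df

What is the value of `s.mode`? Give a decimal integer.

[0]=0x76 [1]=0x33 [2]=0x28 [3]=0xdf (little-endian) → word 0xdf283376
mode [0+:10] = (word>>0) & 0x3ff = 886  ←
err [10+:15] = (word>>10) & 0x7fff = 18956
kind [25+:4] = (word>>25) & 0xf = 15
type [29+:3] = (word>>29) & 0x7 = 6
mode signed 10b, MSB=1: 886 - 1024 = -138

-138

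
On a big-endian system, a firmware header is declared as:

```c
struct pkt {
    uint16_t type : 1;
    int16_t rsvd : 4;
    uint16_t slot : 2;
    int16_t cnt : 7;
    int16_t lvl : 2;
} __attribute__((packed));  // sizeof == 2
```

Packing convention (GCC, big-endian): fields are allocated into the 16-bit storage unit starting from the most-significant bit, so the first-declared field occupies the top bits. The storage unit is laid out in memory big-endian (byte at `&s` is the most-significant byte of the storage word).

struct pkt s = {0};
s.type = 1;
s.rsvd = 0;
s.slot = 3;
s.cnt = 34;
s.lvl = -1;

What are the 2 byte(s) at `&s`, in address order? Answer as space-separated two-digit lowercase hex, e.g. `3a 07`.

86 8b

[15+:1] type=1 & 0x1 = 0x1; word=0x8000
[11+:4] rsvd=0 & 0xf = 0x0; word=0x8000
[9+:2] slot=3 & 0x3 = 0x3; word=0x8600
[2+:7] cnt=34 & 0x7f = 0x22; word=0x8688
[0+:2] lvl=-1 & 0x3 = 0x3; word=0x868b
word = 0x868b → big-endian bytes:
  [0]=0x86  [1]=0x8b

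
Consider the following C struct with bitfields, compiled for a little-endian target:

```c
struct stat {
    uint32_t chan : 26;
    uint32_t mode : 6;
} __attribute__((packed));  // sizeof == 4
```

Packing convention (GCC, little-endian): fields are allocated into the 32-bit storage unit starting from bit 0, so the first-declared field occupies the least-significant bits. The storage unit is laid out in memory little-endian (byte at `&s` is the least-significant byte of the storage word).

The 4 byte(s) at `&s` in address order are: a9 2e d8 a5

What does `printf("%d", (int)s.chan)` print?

30944937

[0]=0xa9 [1]=0x2e [2]=0xd8 [3]=0xa5 (little-endian) → word 0xa5d82ea9
chan [0+:26] = (word>>0) & 0x3ffffff = 30944937  ←
mode [26+:6] = (word>>26) & 0x3f = 41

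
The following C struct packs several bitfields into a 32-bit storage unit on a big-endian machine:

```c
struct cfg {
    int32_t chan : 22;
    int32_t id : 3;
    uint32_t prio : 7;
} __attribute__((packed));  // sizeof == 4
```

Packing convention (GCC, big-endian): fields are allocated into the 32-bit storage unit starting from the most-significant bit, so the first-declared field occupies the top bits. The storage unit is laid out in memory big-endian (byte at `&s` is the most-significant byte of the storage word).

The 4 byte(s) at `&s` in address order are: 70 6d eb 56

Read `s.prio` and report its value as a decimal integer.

[0]=0x70 [1]=0x6d [2]=0xeb [3]=0x56 (big-endian) → word 0x706deb56
chan [10+:22] = (word>>10) & 0x3fffff = 1842042
id [7+:3] = (word>>7) & 0x7 = 6
prio [0+:7] = (word>>0) & 0x7f = 86  ←

86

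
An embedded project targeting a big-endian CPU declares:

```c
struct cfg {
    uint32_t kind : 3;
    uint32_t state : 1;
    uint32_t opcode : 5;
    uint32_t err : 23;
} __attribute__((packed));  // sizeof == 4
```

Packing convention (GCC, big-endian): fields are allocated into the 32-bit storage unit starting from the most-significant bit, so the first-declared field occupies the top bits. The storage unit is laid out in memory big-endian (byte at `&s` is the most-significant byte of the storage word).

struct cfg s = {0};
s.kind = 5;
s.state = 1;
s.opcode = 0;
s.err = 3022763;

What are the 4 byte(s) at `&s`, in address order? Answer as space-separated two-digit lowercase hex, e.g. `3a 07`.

b0 2e 1f ab

kind (3b) val=5 bits=0x5 at bit 29: 0xa0000000
state (1b) val=1 bits=0x1 at bit 28: 0xb0000000
opcode (5b) val=0 bits=0x0 at bit 23: 0xb0000000
err (23b) val=3022763 bits=0x2e1fab at bit 0: 0xb02e1fab
word = 0xb02e1fab → big-endian bytes:
  [0]=0xb0  [1]=0x2e  [2]=0x1f  [3]=0xab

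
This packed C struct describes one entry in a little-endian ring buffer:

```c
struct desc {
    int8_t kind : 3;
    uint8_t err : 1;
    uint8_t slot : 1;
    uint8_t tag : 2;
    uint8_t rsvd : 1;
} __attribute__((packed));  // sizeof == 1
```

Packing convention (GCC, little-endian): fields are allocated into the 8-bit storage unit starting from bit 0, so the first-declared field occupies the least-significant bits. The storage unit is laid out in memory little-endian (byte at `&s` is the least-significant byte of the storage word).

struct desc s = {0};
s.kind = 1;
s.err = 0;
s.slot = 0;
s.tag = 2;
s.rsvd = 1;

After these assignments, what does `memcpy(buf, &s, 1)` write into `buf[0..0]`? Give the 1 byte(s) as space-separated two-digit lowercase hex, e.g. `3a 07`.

[0+:3] kind=1 & 0x7 = 0x1; word=0x01
[3+:1] err=0 & 0x1 = 0x0; word=0x01
[4+:1] slot=0 & 0x1 = 0x0; word=0x01
[5+:2] tag=2 & 0x3 = 0x2; word=0x41
[7+:1] rsvd=1 & 0x1 = 0x1; word=0xc1
word = 0xc1 → little-endian bytes:
  [0]=0xc1

c1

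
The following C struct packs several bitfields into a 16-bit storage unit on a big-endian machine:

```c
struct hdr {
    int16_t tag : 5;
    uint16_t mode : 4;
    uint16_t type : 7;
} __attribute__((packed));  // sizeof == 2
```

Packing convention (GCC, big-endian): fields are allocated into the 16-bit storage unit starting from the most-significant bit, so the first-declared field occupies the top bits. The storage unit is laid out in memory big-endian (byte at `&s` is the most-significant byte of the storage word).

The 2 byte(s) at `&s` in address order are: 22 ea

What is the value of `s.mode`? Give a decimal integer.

5

[0]=0x22 [1]=0xea (big-endian) → word 0x22ea
tag:5 @ bit 11 → (0x22ea>>11)&0x1f = 0x4
mode:4 @ bit 7 → (0x22ea>>7)&0xf = 0x5  ←
type:7 @ bit 0 → (0x22ea>>0)&0x7f = 0x6a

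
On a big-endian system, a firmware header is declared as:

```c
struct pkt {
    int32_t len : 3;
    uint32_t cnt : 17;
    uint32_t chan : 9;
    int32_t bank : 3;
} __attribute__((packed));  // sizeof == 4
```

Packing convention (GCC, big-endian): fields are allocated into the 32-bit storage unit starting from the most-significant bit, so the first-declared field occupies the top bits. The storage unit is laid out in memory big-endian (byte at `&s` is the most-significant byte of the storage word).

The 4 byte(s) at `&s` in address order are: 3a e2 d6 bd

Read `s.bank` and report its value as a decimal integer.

-3

[0]=0x3a [1]=0xe2 [2]=0xd6 [3]=0xbd (big-endian) → word 0x3ae2d6bd
len:3 @ bit 29 → (0x3ae2d6bd>>29)&0x7 = 0x1
cnt:17 @ bit 12 → (0x3ae2d6bd>>12)&0x1ffff = 0x1ae2d
chan:9 @ bit 3 → (0x3ae2d6bd>>3)&0x1ff = 0xd7
bank:3 @ bit 0 → (0x3ae2d6bd>>0)&0x7 = 0x5  ←
bank signed 3b, MSB=1: 5 - 8 = -3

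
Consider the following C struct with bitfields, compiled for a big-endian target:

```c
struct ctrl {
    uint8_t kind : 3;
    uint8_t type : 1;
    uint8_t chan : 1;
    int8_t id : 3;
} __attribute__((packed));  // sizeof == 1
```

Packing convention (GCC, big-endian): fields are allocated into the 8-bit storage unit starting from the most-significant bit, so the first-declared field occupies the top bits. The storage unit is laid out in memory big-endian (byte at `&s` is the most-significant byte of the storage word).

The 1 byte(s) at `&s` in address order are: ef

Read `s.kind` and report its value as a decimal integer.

7

[0]=0xef (big-endian) → word 0xef
kind [5+:3] = (word>>5) & 0x7 = 7  ←
type [4+:1] = (word>>4) & 0x1 = 0
chan [3+:1] = (word>>3) & 0x1 = 1
id [0+:3] = (word>>0) & 0x7 = 7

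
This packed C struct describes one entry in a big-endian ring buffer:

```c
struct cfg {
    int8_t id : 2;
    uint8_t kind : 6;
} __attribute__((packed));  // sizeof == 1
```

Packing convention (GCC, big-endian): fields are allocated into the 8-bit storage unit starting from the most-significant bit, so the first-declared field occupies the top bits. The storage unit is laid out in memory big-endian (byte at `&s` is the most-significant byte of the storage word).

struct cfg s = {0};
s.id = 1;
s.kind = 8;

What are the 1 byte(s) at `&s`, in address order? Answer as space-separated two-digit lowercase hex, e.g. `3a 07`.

id:2 = 1 → 0x1 << 6 → word 0x40
kind:6 = 8 → 0x8 << 0 → word 0x48
word = 0x48 → big-endian bytes:
  [0]=0x48

48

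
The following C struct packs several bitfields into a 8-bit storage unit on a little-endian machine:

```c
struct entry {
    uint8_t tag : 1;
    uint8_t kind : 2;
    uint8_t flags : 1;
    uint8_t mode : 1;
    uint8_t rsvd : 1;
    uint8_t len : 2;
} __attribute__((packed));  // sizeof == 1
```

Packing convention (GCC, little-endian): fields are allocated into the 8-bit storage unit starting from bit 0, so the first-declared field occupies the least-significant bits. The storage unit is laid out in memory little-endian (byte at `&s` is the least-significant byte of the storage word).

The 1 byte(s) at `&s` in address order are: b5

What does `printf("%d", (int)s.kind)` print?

[0]=0xb5 (little-endian) → word 0xb5
tag:1 @ bit 0 → (0xb5>>0)&0x1 = 0x1
kind:2 @ bit 1 → (0xb5>>1)&0x3 = 0x2  ←
flags:1 @ bit 3 → (0xb5>>3)&0x1 = 0x0
mode:1 @ bit 4 → (0xb5>>4)&0x1 = 0x1
rsvd:1 @ bit 5 → (0xb5>>5)&0x1 = 0x1
len:2 @ bit 6 → (0xb5>>6)&0x3 = 0x2

2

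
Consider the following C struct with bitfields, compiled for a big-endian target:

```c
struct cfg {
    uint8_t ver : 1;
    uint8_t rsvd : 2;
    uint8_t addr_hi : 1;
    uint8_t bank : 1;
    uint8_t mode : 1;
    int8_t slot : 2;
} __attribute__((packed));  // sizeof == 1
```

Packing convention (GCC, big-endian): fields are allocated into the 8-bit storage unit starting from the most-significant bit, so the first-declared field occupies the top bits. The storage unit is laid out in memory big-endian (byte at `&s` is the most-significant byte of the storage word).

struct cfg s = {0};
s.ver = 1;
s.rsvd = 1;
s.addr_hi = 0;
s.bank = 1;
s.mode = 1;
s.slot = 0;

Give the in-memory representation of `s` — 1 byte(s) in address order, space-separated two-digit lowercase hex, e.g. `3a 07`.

ac

ver:1 = 1 → 0x1 << 7 → word 0x80
rsvd:2 = 1 → 0x1 << 5 → word 0xa0
addr_hi:1 = 0 → 0x0 << 4 → word 0xa0
bank:1 = 1 → 0x1 << 3 → word 0xa8
mode:1 = 1 → 0x1 << 2 → word 0xac
slot:2 = 0 → 0x0 << 0 → word 0xac
word = 0xac → big-endian bytes:
  [0]=0xac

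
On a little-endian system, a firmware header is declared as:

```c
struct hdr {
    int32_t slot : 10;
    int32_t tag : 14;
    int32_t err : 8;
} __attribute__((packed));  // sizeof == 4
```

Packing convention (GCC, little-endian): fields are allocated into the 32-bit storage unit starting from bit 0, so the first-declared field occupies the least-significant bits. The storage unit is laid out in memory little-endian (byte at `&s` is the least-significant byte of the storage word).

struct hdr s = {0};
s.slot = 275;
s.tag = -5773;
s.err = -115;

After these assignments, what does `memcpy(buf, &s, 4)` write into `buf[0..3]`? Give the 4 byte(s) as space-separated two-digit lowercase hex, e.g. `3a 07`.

[0+:10] slot=275 & 0x3ff = 0x113; word=0x00000113
[10+:14] tag=-5773 & 0x3fff = 0x2973; word=0x00a5cd13
[24+:8] err=-115 & 0xff = 0x8d; word=0x8da5cd13
word = 0x8da5cd13 → little-endian bytes:
  [0]=0x13  [1]=0xcd  [2]=0xa5  [3]=0x8d

13 cd a5 8d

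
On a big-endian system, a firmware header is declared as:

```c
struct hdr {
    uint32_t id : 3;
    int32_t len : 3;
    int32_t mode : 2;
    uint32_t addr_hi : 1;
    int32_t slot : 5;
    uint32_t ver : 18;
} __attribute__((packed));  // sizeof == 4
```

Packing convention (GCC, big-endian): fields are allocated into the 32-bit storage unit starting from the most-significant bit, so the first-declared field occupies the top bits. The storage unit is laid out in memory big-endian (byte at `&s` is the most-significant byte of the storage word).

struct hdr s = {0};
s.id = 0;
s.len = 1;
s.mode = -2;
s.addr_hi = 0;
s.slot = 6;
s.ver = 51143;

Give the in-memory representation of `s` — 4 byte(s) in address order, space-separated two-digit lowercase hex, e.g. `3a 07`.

06 18 c7 c7

id (3b) val=0 bits=0x0 at bit 29: 0x00000000
len (3b) val=1 bits=0x1 at bit 26: 0x04000000
mode (2b) val=-2 bits=0x2 at bit 24: 0x06000000
addr_hi (1b) val=0 bits=0x0 at bit 23: 0x06000000
slot (5b) val=6 bits=0x6 at bit 18: 0x06180000
ver (18b) val=51143 bits=0xc7c7 at bit 0: 0x0618c7c7
word = 0x0618c7c7 → big-endian bytes:
  [0]=0x06  [1]=0x18  [2]=0xc7  [3]=0xc7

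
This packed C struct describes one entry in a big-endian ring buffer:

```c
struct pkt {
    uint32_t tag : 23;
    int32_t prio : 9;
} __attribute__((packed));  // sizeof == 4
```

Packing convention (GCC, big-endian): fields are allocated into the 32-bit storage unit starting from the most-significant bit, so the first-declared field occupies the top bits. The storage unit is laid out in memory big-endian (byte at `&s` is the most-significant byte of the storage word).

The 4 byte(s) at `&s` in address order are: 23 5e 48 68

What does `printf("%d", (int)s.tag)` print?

1158948

[0]=0x23 [1]=0x5e [2]=0x48 [3]=0x68 (big-endian) → word 0x235e4868
tag:23 @ bit 9 → (0x235e4868>>9)&0x7fffff = 0x11af24  ←
prio:9 @ bit 0 → (0x235e4868>>0)&0x1ff = 0x68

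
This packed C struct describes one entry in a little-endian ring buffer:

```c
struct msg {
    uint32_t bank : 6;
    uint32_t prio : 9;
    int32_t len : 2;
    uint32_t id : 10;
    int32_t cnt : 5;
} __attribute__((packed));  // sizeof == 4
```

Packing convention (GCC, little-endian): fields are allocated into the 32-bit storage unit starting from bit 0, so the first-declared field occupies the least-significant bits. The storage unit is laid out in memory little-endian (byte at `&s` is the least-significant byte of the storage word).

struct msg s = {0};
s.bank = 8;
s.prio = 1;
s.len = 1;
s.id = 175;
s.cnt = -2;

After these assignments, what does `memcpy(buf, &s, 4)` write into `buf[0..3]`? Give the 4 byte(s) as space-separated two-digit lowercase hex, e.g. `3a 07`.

[0+:6] bank=8 & 0x3f = 0x8; word=0x00000008
[6+:9] prio=1 & 0x1ff = 0x1; word=0x00000048
[15+:2] len=1 & 0x3 = 0x1; word=0x00008048
[17+:10] id=175 & 0x3ff = 0xaf; word=0x015e8048
[27+:5] cnt=-2 & 0x1f = 0x1e; word=0xf15e8048
word = 0xf15e8048 → little-endian bytes:
  [0]=0x48  [1]=0x80  [2]=0x5e  [3]=0xf1

48 80 5e f1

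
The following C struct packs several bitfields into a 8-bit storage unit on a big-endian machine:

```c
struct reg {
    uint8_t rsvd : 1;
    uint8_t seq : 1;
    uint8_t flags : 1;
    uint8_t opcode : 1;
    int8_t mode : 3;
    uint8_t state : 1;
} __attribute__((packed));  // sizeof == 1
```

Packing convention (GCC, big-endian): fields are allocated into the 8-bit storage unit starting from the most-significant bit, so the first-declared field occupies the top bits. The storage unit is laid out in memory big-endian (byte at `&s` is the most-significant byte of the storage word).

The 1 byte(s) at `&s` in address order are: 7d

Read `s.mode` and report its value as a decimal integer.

-2

[0]=0x7d (big-endian) → word 0x7d
rsvd [7+:1] = (word>>7) & 0x1 = 0
seq [6+:1] = (word>>6) & 0x1 = 1
flags [5+:1] = (word>>5) & 0x1 = 1
opcode [4+:1] = (word>>4) & 0x1 = 1
mode [1+:3] = (word>>1) & 0x7 = 6  ←
state [0+:1] = (word>>0) & 0x1 = 1
mode signed 3b, MSB=1: 6 - 8 = -2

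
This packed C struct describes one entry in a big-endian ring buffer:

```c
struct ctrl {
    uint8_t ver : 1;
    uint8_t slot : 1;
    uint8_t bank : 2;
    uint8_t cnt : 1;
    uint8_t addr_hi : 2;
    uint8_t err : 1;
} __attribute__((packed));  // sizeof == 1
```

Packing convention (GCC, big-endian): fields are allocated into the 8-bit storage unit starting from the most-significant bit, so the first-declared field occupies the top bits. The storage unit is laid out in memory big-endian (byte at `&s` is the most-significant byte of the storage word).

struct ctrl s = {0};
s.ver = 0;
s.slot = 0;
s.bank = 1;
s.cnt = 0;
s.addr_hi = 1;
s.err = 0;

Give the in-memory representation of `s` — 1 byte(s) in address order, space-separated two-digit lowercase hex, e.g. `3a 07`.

12

[7+:1] ver=0 & 0x1 = 0x0; word=0x00
[6+:1] slot=0 & 0x1 = 0x0; word=0x00
[4+:2] bank=1 & 0x3 = 0x1; word=0x10
[3+:1] cnt=0 & 0x1 = 0x0; word=0x10
[1+:2] addr_hi=1 & 0x3 = 0x1; word=0x12
[0+:1] err=0 & 0x1 = 0x0; word=0x12
word = 0x12 → big-endian bytes:
  [0]=0x12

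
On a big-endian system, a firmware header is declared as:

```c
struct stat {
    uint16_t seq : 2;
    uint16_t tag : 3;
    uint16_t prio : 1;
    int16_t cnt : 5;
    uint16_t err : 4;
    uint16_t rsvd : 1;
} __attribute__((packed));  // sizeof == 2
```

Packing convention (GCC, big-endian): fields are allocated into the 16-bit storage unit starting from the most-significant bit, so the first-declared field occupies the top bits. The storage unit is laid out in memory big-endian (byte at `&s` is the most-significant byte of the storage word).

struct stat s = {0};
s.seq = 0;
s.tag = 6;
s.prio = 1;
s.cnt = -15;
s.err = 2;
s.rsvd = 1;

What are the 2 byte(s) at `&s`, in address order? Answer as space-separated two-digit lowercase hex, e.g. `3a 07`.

36 25

[14+:2] seq=0 & 0x3 = 0x0; word=0x0000
[11+:3] tag=6 & 0x7 = 0x6; word=0x3000
[10+:1] prio=1 & 0x1 = 0x1; word=0x3400
[5+:5] cnt=-15 & 0x1f = 0x11; word=0x3620
[1+:4] err=2 & 0xf = 0x2; word=0x3624
[0+:1] rsvd=1 & 0x1 = 0x1; word=0x3625
word = 0x3625 → big-endian bytes:
  [0]=0x36  [1]=0x25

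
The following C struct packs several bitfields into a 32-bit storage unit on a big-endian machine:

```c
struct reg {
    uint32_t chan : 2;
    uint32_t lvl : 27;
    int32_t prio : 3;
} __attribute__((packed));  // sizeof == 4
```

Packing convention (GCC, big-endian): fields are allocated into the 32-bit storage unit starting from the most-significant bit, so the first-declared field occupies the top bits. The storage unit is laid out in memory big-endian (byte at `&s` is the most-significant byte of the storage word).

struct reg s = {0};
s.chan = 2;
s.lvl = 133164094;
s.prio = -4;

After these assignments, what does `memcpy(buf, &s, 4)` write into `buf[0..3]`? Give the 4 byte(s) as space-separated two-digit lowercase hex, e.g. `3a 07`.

[30+:2] chan=2 & 0x3 = 0x2; word=0x80000000
[3+:27] lvl=133164094 & 0x7ffffff = 0x7efec3e; word=0xbf7f61f0
[0+:3] prio=-4 & 0x7 = 0x4; word=0xbf7f61f4
word = 0xbf7f61f4 → big-endian bytes:
  [0]=0xbf  [1]=0x7f  [2]=0x61  [3]=0xf4

bf 7f 61 f4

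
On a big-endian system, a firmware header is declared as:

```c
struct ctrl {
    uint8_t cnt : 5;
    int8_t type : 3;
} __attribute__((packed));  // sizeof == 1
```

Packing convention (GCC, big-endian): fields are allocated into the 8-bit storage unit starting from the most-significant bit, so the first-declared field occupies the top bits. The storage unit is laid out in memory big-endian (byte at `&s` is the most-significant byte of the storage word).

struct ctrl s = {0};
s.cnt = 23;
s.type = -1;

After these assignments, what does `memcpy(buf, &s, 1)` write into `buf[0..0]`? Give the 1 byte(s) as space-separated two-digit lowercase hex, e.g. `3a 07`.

[3+:5] cnt=23 & 0x1f = 0x17; word=0xb8
[0+:3] type=-1 & 0x7 = 0x7; word=0xbf
word = 0xbf → big-endian bytes:
  [0]=0xbf

bf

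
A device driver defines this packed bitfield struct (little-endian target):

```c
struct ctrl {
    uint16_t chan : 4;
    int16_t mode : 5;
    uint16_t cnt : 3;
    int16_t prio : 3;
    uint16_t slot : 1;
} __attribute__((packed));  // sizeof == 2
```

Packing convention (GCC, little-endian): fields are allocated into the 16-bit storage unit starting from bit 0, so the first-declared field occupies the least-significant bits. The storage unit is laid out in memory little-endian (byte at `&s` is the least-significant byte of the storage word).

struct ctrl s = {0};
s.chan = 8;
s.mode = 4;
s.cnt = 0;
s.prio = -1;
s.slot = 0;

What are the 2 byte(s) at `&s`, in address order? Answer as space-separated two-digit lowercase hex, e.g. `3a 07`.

chan:4 = 8 → 0x8 << 0 → word 0x0008
mode:5 = 4 → 0x4 << 4 → word 0x0048
cnt:3 = 0 → 0x0 << 9 → word 0x0048
prio:3 = -1 → 0x7 << 12 → word 0x7048
slot:1 = 0 → 0x0 << 15 → word 0x7048
word = 0x7048 → little-endian bytes:
  [0]=0x48  [1]=0x70

48 70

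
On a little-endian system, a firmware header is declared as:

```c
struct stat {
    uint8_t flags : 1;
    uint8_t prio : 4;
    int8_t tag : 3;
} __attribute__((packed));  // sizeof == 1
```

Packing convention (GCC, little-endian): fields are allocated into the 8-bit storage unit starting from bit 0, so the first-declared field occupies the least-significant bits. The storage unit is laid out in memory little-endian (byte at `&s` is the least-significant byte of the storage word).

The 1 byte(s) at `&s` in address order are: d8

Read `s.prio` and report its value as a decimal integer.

[0]=0xd8 (little-endian) → word 0xd8
flags [0+:1] = (word>>0) & 0x1 = 0
prio [1+:4] = (word>>1) & 0xf = 12  ←
tag [5+:3] = (word>>5) & 0x7 = 6

12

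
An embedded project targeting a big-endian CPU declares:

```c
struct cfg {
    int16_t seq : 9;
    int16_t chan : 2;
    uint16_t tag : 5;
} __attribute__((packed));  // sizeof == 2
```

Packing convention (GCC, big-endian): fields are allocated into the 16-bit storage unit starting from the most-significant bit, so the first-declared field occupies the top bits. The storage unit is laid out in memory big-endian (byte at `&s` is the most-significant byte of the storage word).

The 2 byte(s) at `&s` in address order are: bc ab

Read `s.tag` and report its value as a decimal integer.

[0]=0xbc [1]=0xab (big-endian) → word 0xbcab
seq:9 @ bit 7 → (0xbcab>>7)&0x1ff = 0x179
chan:2 @ bit 5 → (0xbcab>>5)&0x3 = 0x1
tag:5 @ bit 0 → (0xbcab>>0)&0x1f = 0xb  ←

11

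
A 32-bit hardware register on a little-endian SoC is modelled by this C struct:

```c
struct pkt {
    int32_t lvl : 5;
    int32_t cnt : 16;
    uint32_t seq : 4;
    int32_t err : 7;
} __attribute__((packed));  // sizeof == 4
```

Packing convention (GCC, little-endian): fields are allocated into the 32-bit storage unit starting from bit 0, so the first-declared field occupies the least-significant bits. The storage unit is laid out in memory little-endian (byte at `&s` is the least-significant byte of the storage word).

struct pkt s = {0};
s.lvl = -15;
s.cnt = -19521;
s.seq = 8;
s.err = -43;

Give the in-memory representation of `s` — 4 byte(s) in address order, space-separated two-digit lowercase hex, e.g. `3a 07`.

[0+:5] lvl=-15 & 0x1f = 0x11; word=0x00000011
[5+:16] cnt=-19521 & 0xffff = 0xb3bf; word=0x001677f1
[21+:4] seq=8 & 0xf = 0x8; word=0x011677f1
[25+:7] err=-43 & 0x7f = 0x55; word=0xab1677f1
word = 0xab1677f1 → little-endian bytes:
  [0]=0xf1  [1]=0x77  [2]=0x16  [3]=0xab

f1 77 16 ab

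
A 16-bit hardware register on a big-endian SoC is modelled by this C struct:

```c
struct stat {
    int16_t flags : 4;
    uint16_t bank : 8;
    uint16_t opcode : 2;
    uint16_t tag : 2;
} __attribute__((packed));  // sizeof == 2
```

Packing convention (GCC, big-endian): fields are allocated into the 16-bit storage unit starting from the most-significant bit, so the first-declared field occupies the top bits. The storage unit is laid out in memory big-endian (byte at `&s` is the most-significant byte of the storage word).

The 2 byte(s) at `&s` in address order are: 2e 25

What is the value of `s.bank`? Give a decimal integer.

226

[0]=0x2e [1]=0x25 (big-endian) → word 0x2e25
flags [12+:4] = (word>>12) & 0xf = 2
bank [4+:8] = (word>>4) & 0xff = 226  ←
opcode [2+:2] = (word>>2) & 0x3 = 1
tag [0+:2] = (word>>0) & 0x3 = 1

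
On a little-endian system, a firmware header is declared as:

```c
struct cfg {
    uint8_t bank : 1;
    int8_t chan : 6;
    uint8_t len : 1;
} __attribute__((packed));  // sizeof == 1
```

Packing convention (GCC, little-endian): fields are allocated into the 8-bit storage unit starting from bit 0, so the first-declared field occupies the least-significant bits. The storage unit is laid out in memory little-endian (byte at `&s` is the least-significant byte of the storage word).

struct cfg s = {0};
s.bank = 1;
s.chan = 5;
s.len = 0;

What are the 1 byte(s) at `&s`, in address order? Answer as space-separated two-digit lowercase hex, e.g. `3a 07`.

[0+:1] bank=1 & 0x1 = 0x1; word=0x01
[1+:6] chan=5 & 0x3f = 0x5; word=0x0b
[7+:1] len=0 & 0x1 = 0x0; word=0x0b
word = 0x0b → little-endian bytes:
  [0]=0x0b

0b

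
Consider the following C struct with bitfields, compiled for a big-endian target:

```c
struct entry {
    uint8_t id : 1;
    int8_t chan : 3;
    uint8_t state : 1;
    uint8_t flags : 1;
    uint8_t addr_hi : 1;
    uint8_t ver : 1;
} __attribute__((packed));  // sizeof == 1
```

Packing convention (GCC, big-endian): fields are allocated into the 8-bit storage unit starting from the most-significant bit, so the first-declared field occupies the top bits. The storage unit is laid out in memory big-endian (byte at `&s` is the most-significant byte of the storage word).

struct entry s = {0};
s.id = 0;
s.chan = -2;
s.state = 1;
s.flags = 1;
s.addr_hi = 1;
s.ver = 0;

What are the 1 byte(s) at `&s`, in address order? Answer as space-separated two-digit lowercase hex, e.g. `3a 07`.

[7+:1] id=0 & 0x1 = 0x0; word=0x00
[4+:3] chan=-2 & 0x7 = 0x6; word=0x60
[3+:1] state=1 & 0x1 = 0x1; word=0x68
[2+:1] flags=1 & 0x1 = 0x1; word=0x6c
[1+:1] addr_hi=1 & 0x1 = 0x1; word=0x6e
[0+:1] ver=0 & 0x1 = 0x0; word=0x6e
word = 0x6e → big-endian bytes:
  [0]=0x6e

6e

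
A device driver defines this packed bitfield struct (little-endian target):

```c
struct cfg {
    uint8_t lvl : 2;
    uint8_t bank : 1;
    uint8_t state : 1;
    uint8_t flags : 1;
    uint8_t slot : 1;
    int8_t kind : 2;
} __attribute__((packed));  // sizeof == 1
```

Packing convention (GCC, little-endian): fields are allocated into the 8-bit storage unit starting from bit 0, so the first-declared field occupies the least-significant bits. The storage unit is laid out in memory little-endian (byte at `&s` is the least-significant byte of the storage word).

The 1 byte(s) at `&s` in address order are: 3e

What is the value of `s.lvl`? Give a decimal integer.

2

[0]=0x3e (little-endian) → word 0x3e
lvl [0+:2] = (word>>0) & 0x3 = 2  ←
bank [2+:1] = (word>>2) & 0x1 = 1
state [3+:1] = (word>>3) & 0x1 = 1
flags [4+:1] = (word>>4) & 0x1 = 1
slot [5+:1] = (word>>5) & 0x1 = 1
kind [6+:2] = (word>>6) & 0x3 = 0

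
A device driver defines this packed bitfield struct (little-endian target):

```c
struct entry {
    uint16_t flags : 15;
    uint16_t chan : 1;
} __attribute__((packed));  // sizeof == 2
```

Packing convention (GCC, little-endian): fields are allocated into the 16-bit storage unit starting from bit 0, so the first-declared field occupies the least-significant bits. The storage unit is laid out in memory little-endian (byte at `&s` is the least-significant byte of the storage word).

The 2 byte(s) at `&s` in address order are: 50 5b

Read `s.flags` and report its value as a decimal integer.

[0]=0x50 [1]=0x5b (little-endian) → word 0x5b50
flags [0+:15] = (word>>0) & 0x7fff = 23376  ←
chan [15+:1] = (word>>15) & 0x1 = 0

23376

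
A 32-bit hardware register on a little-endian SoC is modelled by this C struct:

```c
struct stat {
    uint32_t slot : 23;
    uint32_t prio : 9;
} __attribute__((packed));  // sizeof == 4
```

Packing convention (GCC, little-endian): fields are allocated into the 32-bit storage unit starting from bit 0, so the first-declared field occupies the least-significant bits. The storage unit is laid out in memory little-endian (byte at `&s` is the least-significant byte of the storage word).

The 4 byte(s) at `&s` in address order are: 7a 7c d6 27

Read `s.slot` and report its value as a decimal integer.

[0]=0x7a [1]=0x7c [2]=0xd6 [3]=0x27 (little-endian) → word 0x27d67c7a
slot [0+:23] = (word>>0) & 0x7fffff = 5667962  ←
prio [23+:9] = (word>>23) & 0x1ff = 79

5667962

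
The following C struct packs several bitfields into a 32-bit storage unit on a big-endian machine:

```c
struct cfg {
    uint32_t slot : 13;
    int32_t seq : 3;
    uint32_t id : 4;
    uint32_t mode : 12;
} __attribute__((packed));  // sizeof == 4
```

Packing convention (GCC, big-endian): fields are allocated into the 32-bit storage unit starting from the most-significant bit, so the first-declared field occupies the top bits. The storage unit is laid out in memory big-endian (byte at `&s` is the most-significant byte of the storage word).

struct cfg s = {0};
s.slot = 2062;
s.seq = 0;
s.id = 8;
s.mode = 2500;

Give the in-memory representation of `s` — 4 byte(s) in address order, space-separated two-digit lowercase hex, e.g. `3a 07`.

slot:13 = 2062 → 0x80e << 19 → word 0x40700000
seq:3 = 0 → 0x0 << 16 → word 0x40700000
id:4 = 8 → 0x8 << 12 → word 0x40708000
mode:12 = 2500 → 0x9c4 << 0 → word 0x407089c4
word = 0x407089c4 → big-endian bytes:
  [0]=0x40  [1]=0x70  [2]=0x89  [3]=0xc4

40 70 89 c4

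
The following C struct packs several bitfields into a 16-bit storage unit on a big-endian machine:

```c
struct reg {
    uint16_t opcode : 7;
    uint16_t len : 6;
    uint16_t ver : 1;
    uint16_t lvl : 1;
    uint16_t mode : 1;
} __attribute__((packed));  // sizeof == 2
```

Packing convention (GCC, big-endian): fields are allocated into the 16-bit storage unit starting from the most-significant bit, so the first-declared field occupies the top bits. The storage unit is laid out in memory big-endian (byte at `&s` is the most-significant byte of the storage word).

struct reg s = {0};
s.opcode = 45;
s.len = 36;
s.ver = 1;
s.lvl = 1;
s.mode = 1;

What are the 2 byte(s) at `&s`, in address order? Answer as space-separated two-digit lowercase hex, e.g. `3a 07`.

opcode (7b) val=45 bits=0x2d at bit 9: 0x5a00
len (6b) val=36 bits=0x24 at bit 3: 0x5b20
ver (1b) val=1 bits=0x1 at bit 2: 0x5b24
lvl (1b) val=1 bits=0x1 at bit 1: 0x5b26
mode (1b) val=1 bits=0x1 at bit 0: 0x5b27
word = 0x5b27 → big-endian bytes:
  [0]=0x5b  [1]=0x27

5b 27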